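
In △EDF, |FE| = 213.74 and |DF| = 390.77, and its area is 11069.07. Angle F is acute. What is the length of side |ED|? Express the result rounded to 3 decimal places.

193.169

From area = ½·|DF|·|FE|·sin F, we get sin F = 2·area/(|DF|·|FE|) ≈ 0.26505.
Taking the acute solution, ∠F ≈ 15.37°.
Law of cosines then gives |ED| ≈ 193.17.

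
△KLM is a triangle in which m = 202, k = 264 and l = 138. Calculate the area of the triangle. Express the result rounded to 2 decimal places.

Semiperimeter s = (264 + 138 + 202)/2 = 302.
Heron's formula: area = √(302·38·164·100) ≈ 13719.

area ≈ 13718.83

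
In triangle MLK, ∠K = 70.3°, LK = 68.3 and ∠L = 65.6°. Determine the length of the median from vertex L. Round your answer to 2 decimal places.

The third angle is ∠M = 180° − ∠L − ∠K = 44.10°.
Law of sines: KM = LK·sin L/sin M ≈ 89.379.
Law of sines: ML = LK·sin K/sin M ≈ 92.4.
Median from L: ½√(2·ML² + 2·LK² − KM²) ≈ 67.854.

m_L ≈ 67.85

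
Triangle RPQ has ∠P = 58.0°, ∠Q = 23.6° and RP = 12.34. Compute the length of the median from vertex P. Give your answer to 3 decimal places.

The third angle is ∠R = 180° − ∠P − ∠Q = 98.40°.
Law of sines: PQ = RP·sin R/sin Q ≈ 30.492.
Law of sines: QR = RP·sin P/sin Q ≈ 26.139.
Median from P: ½√(2·RP² + 2·PQ² − QR²) ≈ 19.241.

m_P ≈ 19.241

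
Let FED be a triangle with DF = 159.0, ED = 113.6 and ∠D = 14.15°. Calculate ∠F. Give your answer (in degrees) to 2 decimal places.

By the law of cosines, FE² = ED² + DF² − 2·ED·DF·cos D = 3157.2, so FE ≈ 56.189.
Law of cosines again: cos F = (DF² + FE² − ED²)/(2·DF·FE) ≈ 0.86933, so ∠F ≈ 29.62°.

∠F ≈ 29.62°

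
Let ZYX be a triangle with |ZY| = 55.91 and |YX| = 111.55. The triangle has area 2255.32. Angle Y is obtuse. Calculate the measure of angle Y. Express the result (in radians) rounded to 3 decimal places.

∠Y ≈ 2.333 rad

From area = ½·|ZY|·|YX|·sin Y, we get sin Y = 2·area/(|ZY|·|YX|) ≈ 0.72323.
Taking the obtuse solution, ∠Y ≈ 2.3331 rad.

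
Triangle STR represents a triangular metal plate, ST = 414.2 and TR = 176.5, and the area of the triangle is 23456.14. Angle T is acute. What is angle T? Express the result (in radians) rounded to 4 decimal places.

From area = ½·ST·TR·sin T, we get sin T = 2·area/(ST·TR) ≈ 0.64170.
Taking the acute solution, ∠T ≈ 0.697 rad.

∠T ≈ 0.6967 rad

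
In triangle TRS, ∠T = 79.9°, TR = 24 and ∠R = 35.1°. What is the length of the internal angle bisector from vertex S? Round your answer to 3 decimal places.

The third angle is ∠S = 180° − ∠T − ∠R = 65.00°.
Law of sines: RS = TR·sin T/sin S ≈ 26.071.
Law of sines: ST = TR·sin R/sin S ≈ 15.227.
The bisector from S has length 2·RS·ST·cos(∠S/2)/(RS+ST) ≈ 16.214.

t_S ≈ 16.214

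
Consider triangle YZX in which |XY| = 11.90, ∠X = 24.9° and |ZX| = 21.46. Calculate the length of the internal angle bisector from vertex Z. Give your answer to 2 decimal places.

t_Z ≈ 14.85

By the law of cosines, |YZ|² = |ZX|² + |XY|² − 2·|ZX|·|XY|·cos X = 138.87, so |YZ| ≈ 11.784.
Law of cosines again: cos Z = (|YZ|² + |ZX|² − |XY|²)/(2·|YZ|·|ZX|) ≈ 0.90511, so ∠Z ≈ 25.16°.
The bisector from Z has length 2·|YZ|·|ZX|·cos(∠Z/2)/(|YZ|+|ZX|) ≈ 14.849.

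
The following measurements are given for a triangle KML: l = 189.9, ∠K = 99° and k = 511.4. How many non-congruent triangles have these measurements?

l·sin K = 189.9·sin(99°) ≈ 187.6.
Since ∠K is not acute, a triangle exists only if k > l; here k > l, so there is exactly one triangle.

1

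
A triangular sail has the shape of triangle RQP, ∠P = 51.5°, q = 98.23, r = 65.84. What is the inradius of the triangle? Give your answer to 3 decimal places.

20.994

By the law of cosines, p² = r² + q² − 2·r·q·cos P = 5931.9, so p ≈ 77.019.
Area = ½·r·q·sin P ≈ 2530.7.
Semiperimeter s = (65.84+98.23+77.019)/2 = 120.54.
Inradius = area/s = 2530.7/120.54 ≈ 20.994.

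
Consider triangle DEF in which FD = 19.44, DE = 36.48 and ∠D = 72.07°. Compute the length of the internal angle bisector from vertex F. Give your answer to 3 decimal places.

19.736

By the law of cosines, EF² = FD² + DE² − 2·FD·DE·cos D = 1272.1, so EF ≈ 35.666.
Law of cosines again: cos F = (EF² + FD² − DE²)/(2·EF·FD) ≈ 0.23018, so ∠F ≈ 76.69°.
The bisector from F has length 2·EF·FD·cos(∠F/2)/(EF+FD) ≈ 19.736.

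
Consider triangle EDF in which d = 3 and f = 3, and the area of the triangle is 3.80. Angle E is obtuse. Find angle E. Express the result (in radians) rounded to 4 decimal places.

2.1361

From area = ½·d·f·sin E, we get sin E = 2·area/(d·f) ≈ 0.84444.
Taking the obtuse solution, ∠E ≈ 2.136 rad.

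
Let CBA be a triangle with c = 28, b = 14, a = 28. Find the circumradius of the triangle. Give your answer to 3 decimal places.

R ≈ 14.459

By the law of cosines, cos C = (b² + a² − c²) / (2·b·a) ≈ 0.25000, so ∠C ≈ 75.52°.
Circumradius = c/(2 sin C) ≈ 14.459.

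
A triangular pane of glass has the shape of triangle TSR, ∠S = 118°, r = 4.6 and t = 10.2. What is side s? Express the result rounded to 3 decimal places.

By the law of cosines, s² = r² + t² − 2·r·t·cos S = 169.26, so s ≈ 13.01.

13.010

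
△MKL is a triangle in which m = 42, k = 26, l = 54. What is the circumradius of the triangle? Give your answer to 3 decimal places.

By the law of cosines, cos M = (k² + l² − m²) / (2·k·l) ≈ 0.65100, so ∠M ≈ 49.38°.
Circumradius = m/(2 sin M) ≈ 27.665.

R ≈ 27.665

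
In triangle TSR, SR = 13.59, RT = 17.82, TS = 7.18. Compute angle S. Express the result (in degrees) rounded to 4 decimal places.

By the law of cosines, cos S = (TS² + SR² − RT²) / (2·TS·SR) ≈ -0.41666, so ∠S ≈ 114.62°.

∠S ≈ 114.6238°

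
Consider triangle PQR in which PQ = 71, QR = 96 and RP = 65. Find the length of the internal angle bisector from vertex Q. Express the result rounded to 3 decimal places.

By the law of cosines, cos Q = (PQ² + QR² − RP²) / (2·PQ·QR) ≈ 0.73592, so ∠Q ≈ 42.62°.
The bisector from Q has length 2·PQ·QR·cos(∠Q/2)/(PQ+QR) ≈ 76.049.

t_Q ≈ 76.049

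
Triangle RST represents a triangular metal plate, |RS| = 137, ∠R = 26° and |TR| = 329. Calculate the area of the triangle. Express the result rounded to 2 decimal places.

Area = ½·|TR|·|RS|·sin R ≈ 9879.4.

9879.35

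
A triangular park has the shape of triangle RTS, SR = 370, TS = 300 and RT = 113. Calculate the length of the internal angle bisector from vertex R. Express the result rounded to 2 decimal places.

By the law of cosines, cos R = (SR² + RT² − TS²) / (2·SR·RT) ≈ 0.71357, so ∠R ≈ 44.47°.
The bisector from R has length 2·SR·RT·cos(∠R/2)/(SR+RT) ≈ 160.25.

t_R ≈ 160.25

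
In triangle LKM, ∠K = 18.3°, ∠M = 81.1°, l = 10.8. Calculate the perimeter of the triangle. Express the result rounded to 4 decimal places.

The third angle is ∠L = 180° − ∠K − ∠M = 80.60°.
Law of sines: k = l·sin K/sin L ≈ 3.4373.
Law of sines: m = l·sin M/sin L ≈ 10.815.
Semiperimeter s = (10.8+3.4373+10.815)/2 = 12.526.
Perimeter = 10.8 + 3.4373 + 10.815 = 25.052.

25.0525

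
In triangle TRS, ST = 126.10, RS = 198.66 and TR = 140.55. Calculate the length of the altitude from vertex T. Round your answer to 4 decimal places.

Semiperimeter s = (198.66 + 126.1 + 140.55)/2 = 232.66.
Heron's formula: area = √(232.66·33.995·106.56·92.105) ≈ 8810.3.
The altitude from T has length 2·area/RS ≈ 88.698.

88.6976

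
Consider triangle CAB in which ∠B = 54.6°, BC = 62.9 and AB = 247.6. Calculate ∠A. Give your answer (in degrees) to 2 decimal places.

By the law of cosines, CA² = AB² + BC² − 2·AB·BC·cos B = 47219, so CA ≈ 217.3.
Law of cosines again: cos A = (CA² + AB² − BC²)/(2·CA·AB) ≈ 0.97177, so ∠A ≈ 13.65°.

∠A ≈ 13.65°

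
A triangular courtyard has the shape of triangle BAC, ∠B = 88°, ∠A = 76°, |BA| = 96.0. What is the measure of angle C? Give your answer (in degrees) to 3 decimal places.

The third angle is ∠C = 180° − ∠B − ∠A = 16.00°.

∠C ≈ 16.000°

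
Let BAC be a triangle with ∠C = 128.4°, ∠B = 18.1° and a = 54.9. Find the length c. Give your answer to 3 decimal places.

The third angle is ∠A = 180° − ∠C − ∠B = 33.50°.
Law of sines: c = a·sin C/sin A ≈ 77.952.

77.952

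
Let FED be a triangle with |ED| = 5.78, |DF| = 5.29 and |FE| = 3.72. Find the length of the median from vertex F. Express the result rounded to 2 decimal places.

m_F ≈ 3.54

Median from F: ½√(2·|DF|² + 2·|FE|² − |ED|²) ≈ 3.5439.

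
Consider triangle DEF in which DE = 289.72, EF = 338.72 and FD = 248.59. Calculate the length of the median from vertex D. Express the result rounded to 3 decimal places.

210.201

Median from D: ½√(2·FD² + 2·DE² − EF²) ≈ 210.2.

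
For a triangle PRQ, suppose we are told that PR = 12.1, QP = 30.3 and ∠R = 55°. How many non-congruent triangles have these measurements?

PR·sin R = 12.1·sin(55°) ≈ 9.912.
Since QP ≥ PR, exactly one triangle exists.

1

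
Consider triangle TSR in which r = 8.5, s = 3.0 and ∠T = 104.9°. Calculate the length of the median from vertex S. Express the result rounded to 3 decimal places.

m_S ≈ 9.003

By the law of cosines, t² = s² + r² − 2·s·r·cos T = 94.364, so t ≈ 9.7141.
Median from S: ½√(2·r² + 2·t² − s²) ≈ 9.0032.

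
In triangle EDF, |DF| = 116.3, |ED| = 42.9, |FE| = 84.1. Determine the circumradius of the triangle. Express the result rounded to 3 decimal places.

75.615

By the law of cosines, cos E = (|FE|² + |ED|² − |DF|²) / (2·|FE|·|ED|) ≈ -0.63922, so ∠E ≈ 129.73°.
Circumradius = |DF|/(2 sin E) ≈ 75.615.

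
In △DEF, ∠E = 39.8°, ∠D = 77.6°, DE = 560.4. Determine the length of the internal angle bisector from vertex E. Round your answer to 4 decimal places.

The third angle is ∠F = 180° − ∠D − ∠E = 62.60°.
Law of sines: EF = DE·sin D/sin F ≈ 616.49.
Law of sines: FD = DE·sin E/sin F ≈ 404.05.
The bisector from E has length 2·DE·EF·cos(∠E/2)/(DE+EF) ≈ 552.05.

t_E ≈ 552.0500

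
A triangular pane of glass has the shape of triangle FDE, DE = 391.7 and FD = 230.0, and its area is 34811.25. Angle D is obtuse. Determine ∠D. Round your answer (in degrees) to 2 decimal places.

129.39

From area = ½·FD·DE·sin D, we get sin D = 2·area/(FD·DE) ≈ 0.77280.
Taking the obtuse solution, ∠D ≈ 129.39°.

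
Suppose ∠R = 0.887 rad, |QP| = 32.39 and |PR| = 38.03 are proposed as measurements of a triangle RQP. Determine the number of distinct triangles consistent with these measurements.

2

|PR|·sin R = 38.03·sin(0.887 rad) ≈ 29.48.
Since |PR| sin R < |QP| < |PR| (29.48 < 32.39 < 38.03), two triangles exist.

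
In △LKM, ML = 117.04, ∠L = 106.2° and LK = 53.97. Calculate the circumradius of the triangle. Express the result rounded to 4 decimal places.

73.8838

By the law of cosines, KM² = ML² + LK² − 2·ML·LK·cos L = 20136, so KM ≈ 141.9.
Area = ½·ML·LK·sin L ≈ 3032.9.
Circumradius = KM/(2 sin L) ≈ 73.884.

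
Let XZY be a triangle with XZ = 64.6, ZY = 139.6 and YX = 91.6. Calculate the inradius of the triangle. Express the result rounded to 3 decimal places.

Semiperimeter s = (139.6 + 91.6 + 64.6)/2 = 147.9.
Heron's formula: area = √(147.9·8.3·56.3·83.3) ≈ 2399.4.
Inradius = area/s = 2399.4/147.9 ≈ 16.223.

16.223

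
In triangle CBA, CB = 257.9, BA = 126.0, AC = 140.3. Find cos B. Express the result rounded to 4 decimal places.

By the law of cosines, cos B = (CB² + BA² − AC²) / (2·CB·BA) ≈ 0.96482, so ∠B ≈ 15.24°.

0.9648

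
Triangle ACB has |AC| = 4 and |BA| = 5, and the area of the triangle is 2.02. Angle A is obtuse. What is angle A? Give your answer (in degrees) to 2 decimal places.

From area = ½·|BA|·|AC|·sin A, we get sin A = 2·area/(|BA|·|AC|) ≈ 0.20200.
Taking the obtuse solution, ∠A ≈ 168.35°.

168.35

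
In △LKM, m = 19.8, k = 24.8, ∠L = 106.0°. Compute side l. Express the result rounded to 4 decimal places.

By the law of cosines, l² = k² + m² − 2·k·m·cos L = 1277.8, so l ≈ 35.746.

35.7460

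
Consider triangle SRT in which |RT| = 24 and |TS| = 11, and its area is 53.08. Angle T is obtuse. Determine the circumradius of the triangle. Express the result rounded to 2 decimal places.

From area = ½·|RT|·|TS|·sin T, we get sin T = 2·area/(|RT|·|TS|) ≈ 0.40212.
Taking the obtuse solution, ∠T ≈ 156.29°.
Law of cosines then gives |SR| ≈ 34.357.
Circumradius = |SR|/(2 sin T) ≈ 42.72.

42.72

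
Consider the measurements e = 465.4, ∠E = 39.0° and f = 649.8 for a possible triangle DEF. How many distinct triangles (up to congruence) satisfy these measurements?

2

f·sin E = 649.8·sin(39.0°) ≈ 408.9.
Since f sin E < e < f (408.9 < 465.4 < 649.8), two triangles exist.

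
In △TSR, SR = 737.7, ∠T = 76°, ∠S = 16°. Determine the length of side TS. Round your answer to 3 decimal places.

The third angle is ∠R = 180° − ∠T − ∠S = 88.00°.
Law of sines: TS = SR·sin R/sin T ≈ 759.82.

759.821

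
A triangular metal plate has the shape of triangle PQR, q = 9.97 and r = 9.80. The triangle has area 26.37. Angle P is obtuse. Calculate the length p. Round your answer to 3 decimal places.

18.972

From area = ½·q·r·sin P, we get sin P = 2·area/(q·r) ≈ 0.53978.
Taking the obtuse solution, ∠P ≈ 147.33°.
Law of cosines then gives p ≈ 18.972.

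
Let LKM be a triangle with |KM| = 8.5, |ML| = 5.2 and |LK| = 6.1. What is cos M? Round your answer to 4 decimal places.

cos M ≈ 0.7023

By the law of cosines, cos M = (|KM|² + |ML|² − |LK|²) / (2·|KM|·|ML|) ≈ 0.70226, so ∠M ≈ 45.39°.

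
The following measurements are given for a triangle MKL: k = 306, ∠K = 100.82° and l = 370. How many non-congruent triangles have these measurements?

0

l·sin K = 370·sin(100.82°) ≈ 363.4.
Since ∠K is not acute, a triangle exists only if k > l; here k ≤ l, so there is no triangle.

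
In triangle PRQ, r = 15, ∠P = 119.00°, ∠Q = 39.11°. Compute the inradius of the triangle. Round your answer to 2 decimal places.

The third angle is ∠R = 180° − ∠Q − ∠P = 21.89°.
Law of sines: p = r·sin P/sin R ≈ 35.189.
Law of sines: q = r·sin Q/sin R ≈ 25.38.
Area = ½·r·p·sin Q ≈ 166.48.
Semiperimeter s = (35.189+15+25.38)/2 = 37.784.
Inradius = area/s = 166.48/37.784 ≈ 4.4061.

4.41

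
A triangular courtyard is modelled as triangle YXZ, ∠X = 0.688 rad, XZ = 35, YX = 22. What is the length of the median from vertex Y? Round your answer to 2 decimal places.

By the law of cosines, ZY² = YX² + XZ² − 2·YX·XZ·cos X = 519.32, so ZY ≈ 22.789.
Median from Y: ½√(2·ZY² + 2·YX² − XZ²) ≈ 13.979.

m_Y ≈ 13.98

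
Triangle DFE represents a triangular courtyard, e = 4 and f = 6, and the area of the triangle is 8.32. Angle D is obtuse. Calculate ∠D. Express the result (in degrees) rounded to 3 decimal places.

From area = ½·f·e·sin D, we get sin D = 2·area/(f·e) ≈ 0.69333.
Taking the obtuse solution, ∠D ≈ 136.11°.

136.105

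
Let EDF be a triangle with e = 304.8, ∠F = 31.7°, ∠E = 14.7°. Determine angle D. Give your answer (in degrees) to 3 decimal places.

The third angle is ∠D = 180° − ∠F − ∠E = 133.60°.

∠D ≈ 133.600°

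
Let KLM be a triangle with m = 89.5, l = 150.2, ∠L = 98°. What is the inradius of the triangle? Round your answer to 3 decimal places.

r ≈ 27.671

Law of sines: sin M = m·sin L/l ≈ 0.59007.
Since l ≥ m, only the acute value applies: ∠M ≈ 36.16°.
Then ∠K = 180° − ∠L − ∠M ≈ 45.84°.
Law of sines gives k = l·sin K/sin L ≈ 108.81.
Area = ½·l·m·sin K ≈ 4821.8.
Semiperimeter s = (108.81+150.2+89.5)/2 = 174.25.
Inradius = area/s = 4821.8/174.25 ≈ 27.671.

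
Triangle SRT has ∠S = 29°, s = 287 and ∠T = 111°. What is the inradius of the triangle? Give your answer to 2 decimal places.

The third angle is ∠R = 180° − ∠T − ∠S = 40.00°.
Law of sines: r = s·sin R/sin S ≈ 380.52.
Law of sines: t = s·sin T/sin S ≈ 552.67.
Area = ½·s·r·sin T ≈ 50978.
Semiperimeter p = (287+380.52+552.67)/2 = 610.09.
Inradius = area/p = 50978/610.09 ≈ 83.558.

83.56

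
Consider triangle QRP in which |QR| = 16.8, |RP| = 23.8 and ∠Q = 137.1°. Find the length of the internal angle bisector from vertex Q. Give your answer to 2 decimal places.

Law of sines: sin P = |QR|·sin Q/|RP| ≈ 0.48051.
Since |RP| ≥ |QR|, only the acute value applies: ∠P ≈ 28.72°.
Then ∠R = 180° − ∠Q − ∠P ≈ 14.18°.
Law of sines gives |PQ| = |RP|·sin R/sin Q ≈ 8.5656.
The bisector from Q has length 2·|PQ|·|QR|·cos(∠Q/2)/(|PQ|+|QR|) ≈ 4.1492.

4.15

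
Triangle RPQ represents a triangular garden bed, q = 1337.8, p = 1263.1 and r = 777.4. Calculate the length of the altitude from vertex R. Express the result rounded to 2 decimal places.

h_R ≈ 1235.26

Semiperimeter s = (777.4 + 1263.1 + 1337.8)/2 = 1689.2.
Heron's formula: area = √(1689.2·911.75·426.05·351.35) ≈ 4.8014e+05.
The altitude from R has length 2·area/r ≈ 1235.3.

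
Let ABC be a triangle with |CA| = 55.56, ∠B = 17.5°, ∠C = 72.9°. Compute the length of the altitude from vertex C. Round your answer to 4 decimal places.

The third angle is ∠A = 180° − ∠B − ∠C = 89.60°.
Law of sines: |BC| = |CA|·sin A/sin B ≈ 184.76.
Law of sines: |AB| = |CA|·sin C/sin B ≈ 176.6.
Area = ½·|CA|·|BC|·sin C ≈ 4905.8.
The altitude from C has length 2·area/|AB| ≈ 55.559.

55.5586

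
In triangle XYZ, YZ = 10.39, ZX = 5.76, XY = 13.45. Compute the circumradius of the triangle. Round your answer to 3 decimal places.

7.130

By the law of cosines, cos X = (ZX² + XY² − YZ²) / (2·ZX·XY) ≈ 0.68494, so ∠X ≈ 46.77°.
Circumradius = YZ/(2 sin X) ≈ 7.1302.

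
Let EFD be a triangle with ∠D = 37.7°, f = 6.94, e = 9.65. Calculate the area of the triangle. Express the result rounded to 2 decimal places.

20.48

Area = ½·e·f·sin D ≈ 20.477.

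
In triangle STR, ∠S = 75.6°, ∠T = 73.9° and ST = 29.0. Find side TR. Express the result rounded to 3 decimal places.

55.343

The third angle is ∠R = 180° − ∠S − ∠T = 30.50°.
Law of sines: TR = ST·sin S/sin R ≈ 55.343.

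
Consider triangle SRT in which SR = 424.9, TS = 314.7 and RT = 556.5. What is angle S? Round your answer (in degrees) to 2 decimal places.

∠S ≈ 96.47°

By the law of cosines, cos S = (TS² + SR² − RT²) / (2·TS·SR) ≈ -0.11261, so ∠S ≈ 96.47°.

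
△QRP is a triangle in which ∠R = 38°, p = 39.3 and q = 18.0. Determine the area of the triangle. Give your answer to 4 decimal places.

217.7595

Area = ½·p·q·sin R ≈ 217.76.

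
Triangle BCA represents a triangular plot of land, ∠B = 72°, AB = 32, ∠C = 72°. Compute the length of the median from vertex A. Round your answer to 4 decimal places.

The third angle is ∠A = 180° − ∠B − ∠C = 36.00°.
Law of sines: CA = AB·sin B/sin C ≈ 32.
Law of sines: BC = AB·sin A/sin C ≈ 19.777.
Median from A: ½√(2·CA² + 2·AB² − BC²) ≈ 30.434.

30.4338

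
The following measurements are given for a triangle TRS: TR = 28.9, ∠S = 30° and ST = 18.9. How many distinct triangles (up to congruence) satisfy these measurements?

1

ST·sin S = 18.9·sin(30°) ≈ 9.45.
Since TR ≥ ST, exactly one triangle exists.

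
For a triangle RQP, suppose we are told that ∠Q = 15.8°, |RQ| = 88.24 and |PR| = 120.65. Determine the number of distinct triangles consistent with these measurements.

1

|RQ|·sin Q = 88.24·sin(15.8°) ≈ 24.03.
Since |PR| ≥ |RQ|, exactly one triangle exists.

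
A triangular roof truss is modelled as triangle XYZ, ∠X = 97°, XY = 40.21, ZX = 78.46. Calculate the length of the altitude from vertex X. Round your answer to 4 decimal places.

h_X ≈ 33.8812

By the law of cosines, YZ² = ZX² + XY² − 2·ZX·XY·cos X = 8541.8, so YZ ≈ 92.422.
Area = ½·ZX·XY·sin X ≈ 1565.7.
The altitude from X has length 2·area/YZ ≈ 33.881.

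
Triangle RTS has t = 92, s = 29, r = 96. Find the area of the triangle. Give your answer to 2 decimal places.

Semiperimeter p = (96 + 92 + 29)/2 = 108.5.
Heron's formula: area = √(108.5·12.5·16.5·79.5) ≈ 1333.8.

1333.81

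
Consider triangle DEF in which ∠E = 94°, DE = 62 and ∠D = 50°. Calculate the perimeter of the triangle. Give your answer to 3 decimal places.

The third angle is ∠F = 180° − ∠D − ∠E = 36.00°.
Law of sines: EF = DE·sin D/sin F ≈ 80.803.
Law of sines: FD = DE·sin E/sin F ≈ 105.22.
Semiperimeter s = (80.803+105.22+62)/2 = 124.01.
Perimeter = 80.803 + 105.22 + 62 = 248.03.

248.027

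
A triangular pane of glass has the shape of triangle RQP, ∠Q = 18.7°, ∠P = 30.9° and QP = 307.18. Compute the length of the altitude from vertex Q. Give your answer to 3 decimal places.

The third angle is ∠R = 180° − ∠Q − ∠P = 130.40°.
Law of sines: PR = QP·sin Q/sin R ≈ 129.32.
Law of sines: RQ = QP·sin P/sin R ≈ 207.15.
Area = ½·QP·PR·sin P ≈ 10200.
The altitude from Q has length 2·area/PR ≈ 157.75.

157.750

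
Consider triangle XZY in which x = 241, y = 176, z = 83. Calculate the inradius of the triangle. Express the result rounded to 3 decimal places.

21.092

Semiperimeter s = (241 + 83 + 176)/2 = 250.
Heron's formula: area = √(250·9·167·74) ≈ 5273.1.
Inradius = area/s = 5273.1/250 ≈ 21.092.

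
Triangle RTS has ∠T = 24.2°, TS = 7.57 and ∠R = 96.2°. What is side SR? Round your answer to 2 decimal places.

The third angle is ∠S = 180° − ∠R − ∠T = 59.60°.
Law of sines: SR = TS·sin T/sin R ≈ 3.1214.

3.12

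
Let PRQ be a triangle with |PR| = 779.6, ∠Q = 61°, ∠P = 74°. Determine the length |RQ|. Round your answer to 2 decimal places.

856.83

The third angle is ∠R = 180° − ∠Q − ∠P = 45.00°.
Law of sines: |RQ| = |PR|·sin P/sin Q ≈ 856.83.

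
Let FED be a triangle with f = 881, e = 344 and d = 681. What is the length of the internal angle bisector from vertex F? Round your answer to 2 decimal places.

By the law of cosines, cos F = (e² + d² − f²) / (2·e·d) ≈ -0.41420, so ∠F ≈ 114.47°.
The bisector from F has length 2·e·d·cos(∠F/2)/(e+d) ≈ 247.38.

t_F ≈ 247.38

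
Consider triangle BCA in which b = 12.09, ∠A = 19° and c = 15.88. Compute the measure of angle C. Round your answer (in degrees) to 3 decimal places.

∠C ≈ 119.498°

By the law of cosines, a² = b² + c² − 2·b·c·cos A = 35.284, so a ≈ 5.94.
Law of cosines again: cos C = (a² + b² − c²)/(2·a·b) ≈ -0.49240, so ∠C ≈ 119.50°.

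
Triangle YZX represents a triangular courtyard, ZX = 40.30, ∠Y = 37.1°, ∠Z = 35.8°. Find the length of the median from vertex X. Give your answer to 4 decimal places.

m_X ≈ 23.5860

The third angle is ∠X = 180° − ∠Y − ∠Z = 107.10°.
Law of sines: XY = ZX·sin Z/sin Y ≈ 39.081.
Law of sines: YZ = ZX·sin X/sin Y ≈ 63.856.
Median from X: ½√(2·ZX² + 2·XY² − YZ²) ≈ 23.586.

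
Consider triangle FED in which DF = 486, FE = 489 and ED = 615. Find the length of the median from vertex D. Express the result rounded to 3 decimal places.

497.424

Median from D: ½√(2·ED² + 2·DF² − FE²) ≈ 497.42.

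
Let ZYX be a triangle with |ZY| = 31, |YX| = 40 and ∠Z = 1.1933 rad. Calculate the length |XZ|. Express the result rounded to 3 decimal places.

39.167

Law of sines: sin X = |ZY|·sin Z/|YX| ≈ 0.72043.
Since |YX| ≥ |ZY|, only the acute value applies: ∠X ≈ 0.8044 rad.
Then ∠Y = π − ∠Z − ∠X ≈ 1.1439 rad.
Law of sines gives |XZ| = |YX|·sin Y/sin Z ≈ 39.167.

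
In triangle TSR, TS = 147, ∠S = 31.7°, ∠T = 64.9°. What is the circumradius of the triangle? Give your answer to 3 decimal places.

73.990

The third angle is ∠R = 180° − ∠T − ∠S = 83.40°.
Law of sines: SR = TS·sin T/sin R ≈ 134.01.
Law of sines: RT = TS·sin S/sin R ≈ 77.76.
Circumradius = TS/(2 sin R) ≈ 73.99.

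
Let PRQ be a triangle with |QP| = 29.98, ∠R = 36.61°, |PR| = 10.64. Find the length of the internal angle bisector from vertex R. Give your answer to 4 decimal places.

t_R ≈ 15.7693

Law of sines: sin Q = |PR|·sin R/|QP| ≈ 0.21165.
Since |QP| ≥ |PR|, only the acute value applies: ∠Q ≈ 12.22°.
Then ∠P = 180° − ∠R − ∠Q ≈ 131.17°.
Law of sines gives |RQ| = |QP|·sin P/sin R ≈ 37.842.
The bisector from R has length 2·|PR|·|RQ|·cos(∠R/2)/(|PR|+|RQ|) ≈ 15.769.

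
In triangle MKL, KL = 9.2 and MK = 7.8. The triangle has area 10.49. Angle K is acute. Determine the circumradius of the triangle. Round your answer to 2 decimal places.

From area = ½·MK·KL·sin K, we get sin K = 2·area/(MK·KL) ≈ 0.29236.
Taking the acute solution, ∠K ≈ 17.00°.
Law of cosines then gives LM ≈ 2.8689.
Circumradius = LM/(2 sin K) ≈ 4.9065.

R ≈ 4.91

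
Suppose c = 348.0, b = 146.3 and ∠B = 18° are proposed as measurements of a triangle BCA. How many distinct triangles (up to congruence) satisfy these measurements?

2

c·sin B = 348.0·sin(18°) ≈ 107.5.
Since c sin B < b < c (107.5 < 146.3 < 348.0), two triangles exist.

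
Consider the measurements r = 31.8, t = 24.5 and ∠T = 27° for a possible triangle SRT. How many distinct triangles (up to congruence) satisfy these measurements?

r·sin T = 31.8·sin(27°) ≈ 14.44.
Since r sin T < t < r (14.44 < 24.5 < 31.8), two triangles exist.

2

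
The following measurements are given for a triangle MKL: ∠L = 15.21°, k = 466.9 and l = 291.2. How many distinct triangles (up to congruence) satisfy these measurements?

2

k·sin L = 466.9·sin(15.21°) ≈ 122.5.
Since k sin L < l < k (122.5 < 291.2 < 466.9), two triangles exist.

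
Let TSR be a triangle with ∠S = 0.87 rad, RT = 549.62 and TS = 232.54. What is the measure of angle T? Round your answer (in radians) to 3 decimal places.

∠T ≈ 1.942 rad

Law of sines: sin R = TS·sin S/RT ≈ 0.32338.
Since RT ≥ TS, only the acute value applies: ∠R ≈ 0.329 rad.
Then ∠T = π − ∠S − ∠R ≈ 1.942 rad.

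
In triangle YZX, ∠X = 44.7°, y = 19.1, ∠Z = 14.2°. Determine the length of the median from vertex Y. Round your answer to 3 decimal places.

m_Y ≈ 6.845

The third angle is ∠Y = 180° − ∠Z − ∠X = 121.10°.
Law of sines: z = y·sin Z/sin Y ≈ 5.4719.
Law of sines: x = y·sin X/sin Y ≈ 15.69.
Median from Y: ½√(2·z² + 2·x² − y²) ≈ 6.8452.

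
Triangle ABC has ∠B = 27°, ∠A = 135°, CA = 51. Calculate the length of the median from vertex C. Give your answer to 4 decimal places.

The third angle is ∠C = 180° − ∠A − ∠B = 18.00°.
Law of sines: BC = CA·sin A/sin B ≈ 79.434.
Law of sines: AB = CA·sin C/sin B ≈ 34.714.
Median from C: ½√(2·BC² + 2·CA² − AB²) ≈ 64.453.

m_C ≈ 64.4526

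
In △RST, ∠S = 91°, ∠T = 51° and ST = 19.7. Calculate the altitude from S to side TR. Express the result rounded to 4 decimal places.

The third angle is ∠R = 180° − ∠S − ∠T = 38.00°.
Law of sines: TR = ST·sin S/sin R ≈ 31.993.
Law of sines: RS = ST·sin T/sin R ≈ 24.867.
Area = ½·ST·TR·sin T ≈ 244.9.
The altitude from S has length 2·area/TR ≈ 15.31.

15.3098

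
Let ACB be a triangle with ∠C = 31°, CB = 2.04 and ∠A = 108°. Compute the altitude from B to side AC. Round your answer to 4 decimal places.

The third angle is ∠B = 180° − ∠A − ∠C = 41.00°.
Law of sines: BA = CB·sin C/sin A ≈ 1.1047.
Law of sines: AC = CB·sin B/sin A ≈ 1.4072.
Area = ½·CB·BA·sin B ≈ 0.73928.
The altitude from B has length 2·area/AC ≈ 1.0507.

1.0507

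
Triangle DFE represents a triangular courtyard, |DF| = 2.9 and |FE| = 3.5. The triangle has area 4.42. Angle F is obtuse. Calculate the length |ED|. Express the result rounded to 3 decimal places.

5.535

From area = ½·|DF|·|FE|·sin F, we get sin F = 2·area/(|DF|·|FE|) ≈ 0.87094.
Taking the obtuse solution, ∠F ≈ 119.43°.
Law of cosines then gives |ED| ≈ 5.5349.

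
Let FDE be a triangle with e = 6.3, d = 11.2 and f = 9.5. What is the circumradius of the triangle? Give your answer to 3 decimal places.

5.604

By the law of cosines, cos F = (d² + e² − f²) / (2·d·e) ≈ 0.53061, so ∠F ≈ 1.011 rad.
Circumradius = f/(2 sin F) ≈ 5.604.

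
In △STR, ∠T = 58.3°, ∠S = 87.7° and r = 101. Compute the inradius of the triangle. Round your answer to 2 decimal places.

The third angle is ∠R = 180° − ∠S − ∠T = 34.00°.
Law of sines: s = r·sin S/sin R ≈ 180.47.
Law of sines: t = r·sin T/sin R ≈ 153.67.
Area = ½·r·s·sin T ≈ 7754.2.
Semiperimeter p = (180.47+153.67+101)/2 = 217.57.
Inradius = area/p = 7754.2/217.57 ≈ 35.64.

35.64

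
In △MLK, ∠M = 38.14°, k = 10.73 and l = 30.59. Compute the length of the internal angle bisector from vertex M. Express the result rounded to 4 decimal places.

By the law of cosines, m² = l² + k² − 2·l·k·cos M = 534.57, so m ≈ 23.121.
The bisector from M has length 2·l·k·cos(∠M/2)/(l+k) ≈ 15.015.

15.0154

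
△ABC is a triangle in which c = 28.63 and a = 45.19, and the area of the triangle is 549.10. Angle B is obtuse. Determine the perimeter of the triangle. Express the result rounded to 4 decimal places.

138.8569

From area = ½·c·a·sin B, we get sin B = 2·area/(c·a) ≈ 0.84882.
Taking the obtuse solution, ∠B ≈ 121.92°.
Law of cosines then gives b ≈ 65.037.
Perimeter = 45.19 + 65.037 + 28.63 = 138.86.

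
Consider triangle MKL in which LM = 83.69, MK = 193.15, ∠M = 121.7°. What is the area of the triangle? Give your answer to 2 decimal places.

Area = ½·LM·MK·sin M ≈ 6876.6.

6876.56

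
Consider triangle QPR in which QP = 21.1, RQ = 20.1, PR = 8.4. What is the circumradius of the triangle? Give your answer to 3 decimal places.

By the law of cosines, cos Q = (RQ² + QP² − PR²) / (2·RQ·QP) ≈ 0.91799, so ∠Q ≈ 23.37°.
Circumradius = PR/(2 sin Q) ≈ 10.59.

10.590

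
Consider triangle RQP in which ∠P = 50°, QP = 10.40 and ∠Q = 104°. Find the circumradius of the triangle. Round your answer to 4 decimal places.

11.8621

The third angle is ∠R = 180° − ∠Q − ∠P = 26.00°.
Law of sines: PR = QP·sin Q/sin R ≈ 23.019.
Law of sines: RQ = QP·sin P/sin R ≈ 18.174.
Circumradius = QP/(2 sin R) ≈ 11.862.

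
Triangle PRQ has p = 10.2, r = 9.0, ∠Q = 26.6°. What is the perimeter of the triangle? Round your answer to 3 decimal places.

By the law of cosines, q² = p² + r² − 2·p·r·cos Q = 20.873, so q ≈ 4.5687.
Semiperimeter s = (10.2+9+4.5687)/2 = 11.884.
Perimeter = 10.2 + 9 + 4.5687 = 23.769.

perimeter ≈ 23.769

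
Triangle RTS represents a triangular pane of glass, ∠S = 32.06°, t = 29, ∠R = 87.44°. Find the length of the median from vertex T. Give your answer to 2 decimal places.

The third angle is ∠T = 180° − ∠S − ∠R = 60.50°.
Law of sines: r = t·sin R/sin T ≈ 33.286.
Law of sines: s = t·sin S/sin T ≈ 17.686.
Median from T: ½√(2·s² + 2·r² − t²) ≈ 22.364.

m_T ≈ 22.36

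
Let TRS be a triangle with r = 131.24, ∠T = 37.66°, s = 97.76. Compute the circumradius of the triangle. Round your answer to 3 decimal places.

By the law of cosines, t² = r² + s² − 2·r·s·cos T = 6467.2, so t ≈ 80.419.
Area = ½·r·s·sin T ≈ 3919.4.
Circumradius = t/(2 sin T) ≈ 65.812.

65.812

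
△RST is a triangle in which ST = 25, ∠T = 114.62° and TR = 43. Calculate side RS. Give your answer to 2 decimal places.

By the law of cosines, RS² = ST² + TR² − 2·ST·TR·cos T = 3369.7, so RS ≈ 58.049.

58.05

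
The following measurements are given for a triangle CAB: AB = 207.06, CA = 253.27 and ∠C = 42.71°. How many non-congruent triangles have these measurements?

CA·sin C = 253.27·sin(42.71°) ≈ 171.8.
Since CA sin C < AB < CA (171.8 < 207.06 < 253.27), two triangles exist.

2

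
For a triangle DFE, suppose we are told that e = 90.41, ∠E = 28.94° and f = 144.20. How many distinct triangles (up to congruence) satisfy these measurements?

2

f·sin E = 144.20·sin(28.94°) ≈ 69.78.
Since f sin E < e < f (69.78 < 90.41 < 144.20), two triangles exist.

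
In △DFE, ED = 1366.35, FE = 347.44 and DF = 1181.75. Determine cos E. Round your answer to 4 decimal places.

By the law of cosines, cos E = (FE² + ED² − DF²) / (2·FE·ED) ≈ 0.62256, so ∠E ≈ 51.50°.

cos E ≈ 0.6226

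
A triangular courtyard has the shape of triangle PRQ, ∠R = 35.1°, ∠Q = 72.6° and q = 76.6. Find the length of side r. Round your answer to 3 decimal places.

46.158

The third angle is ∠P = 180° − ∠R − ∠Q = 72.30°.
Law of sines: r = q·sin R/sin Q ≈ 46.158.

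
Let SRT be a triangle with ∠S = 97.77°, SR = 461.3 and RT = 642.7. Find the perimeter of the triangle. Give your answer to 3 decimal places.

Law of sines: sin T = SR·sin S/RT ≈ 0.71116.
Since RT ≥ SR, only the acute value applies: ∠T ≈ 45.33°.
Then ∠R = 180° − ∠S − ∠T ≈ 36.90°.
Law of sines gives TS = RT·sin R/sin S ≈ 389.47.
Semiperimeter s = (642.7+389.47+461.3)/2 = 746.73.
Perimeter = 642.7 + 389.47 + 461.3 = 1493.5.

1493.469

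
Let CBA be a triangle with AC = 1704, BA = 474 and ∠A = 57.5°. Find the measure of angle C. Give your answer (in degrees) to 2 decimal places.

By the law of cosines, CB² = BA² + AC² − 2·BA·AC·cos A = 2.2603e+06, so CB ≈ 1503.4.
Law of cosines again: cos C = (AC² + CB² − BA²)/(2·AC·CB) ≈ 0.96400, so ∠C ≈ 15.42°.

∠C ≈ 15.42°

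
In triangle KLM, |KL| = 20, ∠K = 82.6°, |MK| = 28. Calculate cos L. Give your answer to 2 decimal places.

By the law of cosines, |LM|² = |MK|² + |KL|² − 2·|MK|·|KL|·cos K = 1039.7, so |LM| ≈ 32.245.
Law of cosines again: cos L = (|KL|² + |LM|² − |MK|²)/(2·|KL|·|LM|) ≈ 0.50841, so ∠L ≈ 59.44°.

0.51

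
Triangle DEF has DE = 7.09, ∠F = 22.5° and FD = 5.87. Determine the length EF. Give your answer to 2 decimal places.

Law of sines: sin E = FD·sin F/DE ≈ 0.31683.
Since DE ≥ FD, only the acute value applies: ∠E ≈ 18.47°.
Then ∠D = 180° − ∠F − ∠E ≈ 139.03°.
Law of sines gives EF = DE·sin D/sin F ≈ 12.148.

12.15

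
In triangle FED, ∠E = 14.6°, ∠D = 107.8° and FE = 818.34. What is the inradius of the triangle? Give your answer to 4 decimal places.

85.0204

The third angle is ∠F = 180° − ∠E − ∠D = 57.60°.
Law of sines: ED = FE·sin F/sin D ≈ 725.69.
Law of sines: DF = FE·sin E/sin D ≈ 216.65.
Area = ½·FE·ED·sin E ≈ 74847.
Semiperimeter s = (725.69+216.65+818.34)/2 = 880.34.
Inradius = area/s = 74847/880.34 ≈ 85.02.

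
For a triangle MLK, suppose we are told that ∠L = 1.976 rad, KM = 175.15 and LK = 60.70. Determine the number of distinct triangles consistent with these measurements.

1

LK·sin L = 60.70·sin(1.976 rad) ≈ 55.78.
Since ∠L is not acute, a triangle exists only if KM > LK; here KM > LK, so there is exactly one triangle.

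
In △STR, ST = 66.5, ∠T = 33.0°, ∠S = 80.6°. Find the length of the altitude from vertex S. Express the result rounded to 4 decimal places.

h_S ≈ 36.2185

The third angle is ∠R = 180° − ∠S − ∠T = 66.40°.
Law of sines: TR = ST·sin S/sin R ≈ 71.595.
Law of sines: RS = ST·sin T/sin R ≈ 39.524.
Area = ½·ST·TR·sin T ≈ 1296.5.
The altitude from S has length 2·area/TR ≈ 36.218.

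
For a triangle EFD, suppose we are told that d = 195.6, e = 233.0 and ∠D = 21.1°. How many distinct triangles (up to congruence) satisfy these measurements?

2

e·sin D = 233.0·sin(21.1°) ≈ 83.88.
Since e sin D < d < e (83.88 < 195.6 < 233.0), two triangles exist.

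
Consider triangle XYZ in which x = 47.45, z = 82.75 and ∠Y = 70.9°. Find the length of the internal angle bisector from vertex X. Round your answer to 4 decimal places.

By the law of cosines, y² = z² + x² − 2·z·x·cos Y = 6529.4, so y ≈ 80.805.
Law of cosines again: cos X = (y² + z² − x²)/(2·y·z) ≈ 0.83192, so ∠X ≈ 33.70°.
The bisector from X has length 2·y·z·cos(∠X/2)/(y+z) ≈ 78.255.

t_X ≈ 78.2548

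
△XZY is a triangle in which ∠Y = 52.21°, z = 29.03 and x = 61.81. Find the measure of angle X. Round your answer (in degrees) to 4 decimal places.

By the law of cosines, y² = x² + z² − 2·x·z·cos Y = 2464.2, so y ≈ 49.641.
Law of cosines again: cos X = (z² + y² − x²)/(2·z·y) ≈ -0.17819, so ∠X ≈ 100.26°.

∠X ≈ 100.2641°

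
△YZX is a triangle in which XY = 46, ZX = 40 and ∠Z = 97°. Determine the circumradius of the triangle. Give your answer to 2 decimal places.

R ≈ 23.17

Law of sines: sin Y = ZX·sin Z/XY ≈ 0.86308.
Since XY ≥ ZX, only the acute value applies: ∠Y ≈ 59.66°.
Then ∠X = 180° − ∠Z − ∠Y ≈ 23.34°.
Law of sines gives YZ = XY·sin X/sin Z ≈ 18.358.
Circumradius = XY/(2 sin Z) ≈ 23.173.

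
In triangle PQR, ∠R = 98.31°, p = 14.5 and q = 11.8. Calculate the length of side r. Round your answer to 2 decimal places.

19.97

By the law of cosines, r² = p² + q² − 2·p·q·cos R = 398.95, so r ≈ 19.974.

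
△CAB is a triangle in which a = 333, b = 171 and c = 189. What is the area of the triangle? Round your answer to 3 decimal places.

Semiperimeter s = (189 + 333 + 171)/2 = 346.5.
Heron's formula: area = √(346.5·157.5·13.5·175.5) ≈ 11371.

11370.966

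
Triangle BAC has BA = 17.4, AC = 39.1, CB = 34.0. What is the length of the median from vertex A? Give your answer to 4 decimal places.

Median from A: ½√(2·BA² + 2·AC² − CB²) ≈ 25.036.

m_A ≈ 25.0357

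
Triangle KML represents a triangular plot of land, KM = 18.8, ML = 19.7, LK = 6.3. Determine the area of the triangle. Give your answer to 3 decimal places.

area ≈ 59.207

Semiperimeter s = (19.7 + 6.3 + 18.8)/2 = 22.4.
Heron's formula: area = √(22.4·2.7·16.1·3.6) ≈ 59.207.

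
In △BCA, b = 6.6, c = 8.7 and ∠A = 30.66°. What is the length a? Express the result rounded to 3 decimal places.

4.524

By the law of cosines, a² = b² + c² − 2·b·c·cos A = 20.464, so a ≈ 4.5237.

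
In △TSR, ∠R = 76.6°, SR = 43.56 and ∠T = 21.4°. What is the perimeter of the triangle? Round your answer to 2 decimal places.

The third angle is ∠S = 180° − ∠R − ∠T = 82.00°.
Law of sines: RT = SR·sin S/sin T ≈ 118.22.
Law of sines: TS = SR·sin R/sin T ≈ 116.13.
Semiperimeter s = (43.56+118.22+116.13)/2 = 138.96.
Perimeter = 43.56 + 118.22 + 116.13 = 277.91.

perimeter ≈ 277.91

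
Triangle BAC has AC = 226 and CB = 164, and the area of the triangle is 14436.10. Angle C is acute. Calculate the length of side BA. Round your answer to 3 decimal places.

From area = ½·AC·CB·sin C, we get sin C = 2·area/(AC·CB) ≈ 0.77898.
Taking the acute solution, ∠C ≈ 51.17°.
Law of cosines then gives BA ≈ 177.46.

177.455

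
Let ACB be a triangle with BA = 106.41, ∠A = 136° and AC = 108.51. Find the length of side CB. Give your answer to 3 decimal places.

199.272

By the law of cosines, CB² = BA² + AC² − 2·BA·AC·cos A = 39709, so CB ≈ 199.27.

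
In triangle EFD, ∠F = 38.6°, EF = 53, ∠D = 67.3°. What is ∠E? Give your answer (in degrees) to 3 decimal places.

∠E ≈ 74.100°

The third angle is ∠E = 180° − ∠F − ∠D = 74.10°.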